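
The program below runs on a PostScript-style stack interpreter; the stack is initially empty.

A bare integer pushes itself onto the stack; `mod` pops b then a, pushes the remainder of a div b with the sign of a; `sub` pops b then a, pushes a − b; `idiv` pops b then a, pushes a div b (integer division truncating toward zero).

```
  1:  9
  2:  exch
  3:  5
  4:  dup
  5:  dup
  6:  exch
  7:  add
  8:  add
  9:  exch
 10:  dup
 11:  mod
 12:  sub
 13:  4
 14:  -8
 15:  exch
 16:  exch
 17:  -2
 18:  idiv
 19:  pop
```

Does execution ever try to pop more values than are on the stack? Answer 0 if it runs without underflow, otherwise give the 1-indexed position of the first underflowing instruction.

9 → [9]
exch  — needs 2 operands, stack has 1 → underflow

2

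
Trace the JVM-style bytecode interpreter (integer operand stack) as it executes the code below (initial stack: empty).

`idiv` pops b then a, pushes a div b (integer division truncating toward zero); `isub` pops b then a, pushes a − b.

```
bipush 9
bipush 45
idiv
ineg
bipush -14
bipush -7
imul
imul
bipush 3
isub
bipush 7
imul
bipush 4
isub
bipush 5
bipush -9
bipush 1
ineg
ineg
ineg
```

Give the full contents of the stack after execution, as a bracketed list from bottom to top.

bipush 9   -> [9]
bipush 45  -> [9, 45]
idiv       -> [0]
ineg       -> [0]
bipush -14 -> [0, -14]
bipush -7  -> [0, -14, -7]
imul       -> [0, 98]
imul       -> [0]
bipush 3   -> [0, 3]
isub       -> [-3]
bipush 7   -> [-3, 7]
imul       -> [-21]
bipush 4   -> [-21, 4]
isub       -> [-25]
bipush 5   -> [-25, 5]
bipush -9  -> [-25, 5, -9]
bipush 1   -> [-25, 5, -9, 1]
ineg       -> [-25, 5, -9, -1]
ineg       -> [-25, 5, -9, 1]
ineg       -> [-25, 5, -9, -1]

[-25, 5, -9, -1]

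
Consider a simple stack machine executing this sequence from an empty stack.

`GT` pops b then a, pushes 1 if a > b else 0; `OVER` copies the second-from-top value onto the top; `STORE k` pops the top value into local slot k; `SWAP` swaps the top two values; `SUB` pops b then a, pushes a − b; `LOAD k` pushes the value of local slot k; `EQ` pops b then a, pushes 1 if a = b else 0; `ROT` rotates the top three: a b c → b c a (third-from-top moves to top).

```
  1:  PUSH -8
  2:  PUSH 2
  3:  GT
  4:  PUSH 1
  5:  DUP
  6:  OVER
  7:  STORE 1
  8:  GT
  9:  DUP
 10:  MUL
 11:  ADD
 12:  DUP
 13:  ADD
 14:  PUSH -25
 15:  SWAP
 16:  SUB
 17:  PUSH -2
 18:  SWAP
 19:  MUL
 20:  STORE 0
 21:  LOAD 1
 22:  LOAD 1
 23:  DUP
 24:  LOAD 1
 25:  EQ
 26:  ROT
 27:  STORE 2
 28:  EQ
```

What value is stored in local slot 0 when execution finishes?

50

PUSH -8   -8
PUSH 2    -8 2
GT        0
PUSH 1    0 1
DUP       0 1 1
OVER      0 1 1 1
STORE 1   0 1 1
GT        0 0
DUP       0 0 0
MUL       0 0
ADD       0
DUP       0 0
ADD       0
PUSH -25  0 -25
SWAP      -25 0
SUB       -25
PUSH -2   -25 -2
SWAP      -2 -25
MUL       50
STORE 0   (empty)
LOAD 1    1
LOAD 1    1 1
DUP       1 1 1
LOAD 1    1 1 1 1
EQ        1 1 1
ROT       1 1 1
STORE 2   1 1
EQ        1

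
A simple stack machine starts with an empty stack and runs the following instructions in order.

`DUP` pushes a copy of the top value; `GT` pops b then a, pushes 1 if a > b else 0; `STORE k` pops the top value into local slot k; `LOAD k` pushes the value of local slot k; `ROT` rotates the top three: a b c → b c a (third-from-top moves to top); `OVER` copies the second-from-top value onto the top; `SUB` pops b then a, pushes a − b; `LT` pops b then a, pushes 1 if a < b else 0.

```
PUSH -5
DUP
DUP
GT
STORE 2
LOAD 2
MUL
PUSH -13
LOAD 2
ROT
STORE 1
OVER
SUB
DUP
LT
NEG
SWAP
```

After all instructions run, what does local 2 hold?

0

PUSH -5   [-5]
DUP       [-5, -5]
DUP       [-5, -5, -5]
GT        [-5, 0]
STORE 2   [-5]
LOAD 2    [-5, 0]
MUL       [0]
PUSH -13  [0, -13]
LOAD 2    [0, -13, 0]
ROT       [-13, 0, 0]
STORE 1   [-13, 0]
OVER      [-13, 0, -13]
SUB       [-13, 13]
DUP       [-13, 13, 13]
LT        [-13, 0]
NEG       [-13, 0]
SWAP      [0, -13]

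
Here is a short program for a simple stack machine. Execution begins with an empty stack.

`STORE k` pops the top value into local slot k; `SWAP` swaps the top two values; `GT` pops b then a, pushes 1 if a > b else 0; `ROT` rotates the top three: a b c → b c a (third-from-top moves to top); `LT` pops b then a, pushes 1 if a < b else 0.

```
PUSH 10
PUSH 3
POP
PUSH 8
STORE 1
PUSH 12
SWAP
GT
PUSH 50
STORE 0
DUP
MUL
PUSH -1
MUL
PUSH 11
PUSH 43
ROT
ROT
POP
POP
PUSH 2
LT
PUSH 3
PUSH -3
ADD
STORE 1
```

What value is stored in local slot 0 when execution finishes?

50

PUSH 10 → 10
PUSH 3  → 10 3
POP     → 10
PUSH 8  → 10 8
STORE 1 → 10
PUSH 12 → 10 12
SWAP    → 12 10
GT      → 1
PUSH 50 → 1 50
STORE 0 → 1
DUP     → 1 1
MUL     → 1
PUSH -1 → 1 -1
MUL     → -1
PUSH 11 → -1 11
PUSH 43 → -1 11 43
ROT     → 11 43 -1
ROT     → 43 -1 11
POP     → 43 -1
POP     → 43
PUSH 2  → 43 2
LT      → 0
PUSH 3  → 0 3
PUSH -3 → 0 3 -3
ADD     → 0 0
STORE 1 → 0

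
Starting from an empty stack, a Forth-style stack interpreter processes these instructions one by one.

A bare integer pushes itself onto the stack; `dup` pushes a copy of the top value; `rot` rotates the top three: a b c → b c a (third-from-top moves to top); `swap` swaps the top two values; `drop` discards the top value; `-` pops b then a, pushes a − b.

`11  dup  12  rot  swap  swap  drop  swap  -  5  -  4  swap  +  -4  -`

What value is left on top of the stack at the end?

4

11    [11]
dup   [11, 11]
12    [11, 11, 12]
rot   [11, 12, 11]
swap  [11, 11, 12]
swap  [11, 12, 11]
drop  [11, 12]
swap  [12, 11]
-     [1]
5     [1, 5]
-     [-4]
4     [-4, 4]
swap  [4, -4]
+     [0]
-4    [0, -4]
-     [4]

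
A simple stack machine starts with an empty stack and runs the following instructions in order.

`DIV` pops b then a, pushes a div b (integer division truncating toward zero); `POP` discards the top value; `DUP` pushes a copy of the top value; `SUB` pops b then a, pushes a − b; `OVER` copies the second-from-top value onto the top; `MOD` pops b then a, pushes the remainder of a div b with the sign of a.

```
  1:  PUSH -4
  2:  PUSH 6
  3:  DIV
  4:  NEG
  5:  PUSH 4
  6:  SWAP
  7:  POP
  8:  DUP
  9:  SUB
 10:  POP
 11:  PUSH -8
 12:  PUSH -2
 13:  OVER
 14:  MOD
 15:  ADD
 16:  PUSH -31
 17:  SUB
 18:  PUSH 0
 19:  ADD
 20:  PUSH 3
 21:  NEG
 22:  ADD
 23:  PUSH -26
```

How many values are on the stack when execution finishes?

PUSH -4   -4
PUSH 6    -4 6
DIV       0
NEG       0
PUSH 4    0 4
SWAP      4 0
POP       4
DUP       4 4
SUB       0
POP       (empty)
PUSH -8   -8
PUSH -2   -8 -2
OVER      -8 -2 -8
MOD       -8 -2
ADD       -10
PUSH -31  -10 -31
SUB       21
PUSH 0    21 0
ADD       21
PUSH 3    21 3
NEG       21 -3
ADD       18
PUSH -26  18 -26

2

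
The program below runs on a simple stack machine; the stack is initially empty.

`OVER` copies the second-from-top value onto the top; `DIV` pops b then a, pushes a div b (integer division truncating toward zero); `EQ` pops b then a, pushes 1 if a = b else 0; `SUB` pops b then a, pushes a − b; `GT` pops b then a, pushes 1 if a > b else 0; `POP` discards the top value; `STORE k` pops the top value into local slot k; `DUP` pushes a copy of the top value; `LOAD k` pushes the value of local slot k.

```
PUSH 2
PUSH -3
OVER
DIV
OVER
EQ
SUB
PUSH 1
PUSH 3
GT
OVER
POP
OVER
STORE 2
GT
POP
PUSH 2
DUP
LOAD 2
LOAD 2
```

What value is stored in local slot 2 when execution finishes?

2

PUSH 2   [2]
PUSH -3  [2, -3]
OVER     [2, -3, 2]
DIV      [2, -1]
OVER     [2, -1, 2]
EQ       [2, 0]
SUB      [2]
PUSH 1   [2, 1]
PUSH 3   [2, 1, 3]
GT       [2, 0]
OVER     [2, 0, 2]
POP      [2, 0]
OVER     [2, 0, 2]
STORE 2  [2, 0]
GT       [1]
POP      []
PUSH 2   [2]
DUP      [2, 2]
LOAD 2   [2, 2, 2]
LOAD 2   [2, 2, 2, 2]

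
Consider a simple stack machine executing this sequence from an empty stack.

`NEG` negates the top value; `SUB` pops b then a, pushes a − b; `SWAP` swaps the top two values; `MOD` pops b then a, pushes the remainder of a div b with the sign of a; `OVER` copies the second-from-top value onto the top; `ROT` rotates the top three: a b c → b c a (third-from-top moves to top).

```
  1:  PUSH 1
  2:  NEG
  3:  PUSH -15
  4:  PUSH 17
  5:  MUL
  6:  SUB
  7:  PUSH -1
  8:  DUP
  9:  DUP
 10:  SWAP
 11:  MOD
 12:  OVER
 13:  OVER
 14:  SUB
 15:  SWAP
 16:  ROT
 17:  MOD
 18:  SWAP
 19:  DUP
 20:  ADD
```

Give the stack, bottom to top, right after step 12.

[254, -1, 0, -1]

PUSH 1   : [1]
NEG      : [-1]
PUSH -15 : [-1, -15]
PUSH 17  : [-1, -15, 17]
MUL      : [-1, -255]
SUB      : [254]
PUSH -1  : [254, -1]
DUP      : [254, -1, -1]
DUP      : [254, -1, -1, -1]
SWAP     : [254, -1, -1, -1]
MOD      : [254, -1, 0]
OVER     : [254, -1, 0, -1]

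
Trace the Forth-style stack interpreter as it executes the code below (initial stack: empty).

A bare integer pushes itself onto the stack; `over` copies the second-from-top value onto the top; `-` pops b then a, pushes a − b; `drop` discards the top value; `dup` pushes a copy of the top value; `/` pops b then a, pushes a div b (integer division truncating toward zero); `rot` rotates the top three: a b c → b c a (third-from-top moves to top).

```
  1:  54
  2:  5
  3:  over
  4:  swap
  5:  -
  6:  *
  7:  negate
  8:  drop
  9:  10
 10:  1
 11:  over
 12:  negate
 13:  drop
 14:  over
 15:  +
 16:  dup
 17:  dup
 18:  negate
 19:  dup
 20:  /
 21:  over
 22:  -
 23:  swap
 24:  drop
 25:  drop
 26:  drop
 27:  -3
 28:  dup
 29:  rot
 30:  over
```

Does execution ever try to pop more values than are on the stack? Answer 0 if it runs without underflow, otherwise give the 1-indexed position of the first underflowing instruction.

54     → [54]
5      → [54, 5]
over   → [54, 5, 54]
swap   → [54, 54, 5]
-      → [54, 49]
*      → [2646]
negate → [-2646]
drop   → []
10     → [10]
1      → [10, 1]
over   → [10, 1, 10]
negate → [10, 1, -10]
drop   → [10, 1]
over   → [10, 1, 10]
+      → [10, 11]
dup    → [10, 11, 11]
dup    → [10, 11, 11, 11]
negate → [10, 11, 11, -11]
dup    → [10, 11, 11, -11, -11]
/      → [10, 11, 11, 1]
over   → [10, 11, 11, 1, 11]
-      → [10, 11, 11, -10]
swap   → [10, 11, -10, 11]
drop   → [10, 11, -10]
drop   → [10, 11]
drop   → [10]
-3     → [10, -3]
dup    → [10, -3, -3]
rot    → [-3, -3, 10]
over   → [-3, -3, 10, -3]

0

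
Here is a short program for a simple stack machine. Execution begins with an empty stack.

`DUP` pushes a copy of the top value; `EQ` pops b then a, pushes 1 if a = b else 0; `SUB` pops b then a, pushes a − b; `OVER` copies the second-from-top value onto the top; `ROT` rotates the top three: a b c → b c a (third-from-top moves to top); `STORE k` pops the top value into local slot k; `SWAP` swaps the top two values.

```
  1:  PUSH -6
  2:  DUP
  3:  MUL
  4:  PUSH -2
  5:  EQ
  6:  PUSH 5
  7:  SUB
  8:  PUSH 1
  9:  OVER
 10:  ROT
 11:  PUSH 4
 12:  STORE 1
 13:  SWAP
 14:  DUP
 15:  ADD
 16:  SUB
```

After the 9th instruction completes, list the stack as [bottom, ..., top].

[-5, 1, -5]

PUSH -6 -> [-6]
DUP     -> [-6, -6]
MUL     -> [36]
PUSH -2 -> [36, -2]
EQ      -> [0]
PUSH 5  -> [0, 5]
SUB     -> [-5]
PUSH 1  -> [-5, 1]
OVER    -> [-5, 1, -5]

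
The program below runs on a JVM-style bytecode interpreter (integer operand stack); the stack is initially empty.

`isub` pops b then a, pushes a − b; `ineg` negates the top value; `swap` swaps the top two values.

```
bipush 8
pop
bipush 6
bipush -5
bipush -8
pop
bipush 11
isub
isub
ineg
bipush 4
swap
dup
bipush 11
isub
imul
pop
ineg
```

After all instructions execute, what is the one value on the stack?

bipush 8   [8]
pop        []
bipush 6   [6]
bipush -5  [6, -5]
bipush -8  [6, -5, -8]
pop        [6, -5]
bipush 11  [6, -5, 11]
isub       [6, -16]
isub       [22]
ineg       [-22]
bipush 4   [-22, 4]
swap       [4, -22]
dup        [4, -22, -22]
bipush 11  [4, -22, -22, 11]
isub       [4, -22, -33]
imul       [4, 726]
pop        [4]
ineg       [-4]

-4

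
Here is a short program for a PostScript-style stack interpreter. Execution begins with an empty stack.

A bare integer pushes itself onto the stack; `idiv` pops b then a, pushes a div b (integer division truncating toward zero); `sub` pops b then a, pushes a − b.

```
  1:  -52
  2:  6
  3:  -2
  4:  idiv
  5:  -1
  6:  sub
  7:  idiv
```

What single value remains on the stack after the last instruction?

-52  → [-52]
6    → [-52, 6]
-2   → [-52, 6, -2]
idiv → [-52, -3]
-1   → [-52, -3, -1]
sub  → [-52, -2]
idiv → [26]

26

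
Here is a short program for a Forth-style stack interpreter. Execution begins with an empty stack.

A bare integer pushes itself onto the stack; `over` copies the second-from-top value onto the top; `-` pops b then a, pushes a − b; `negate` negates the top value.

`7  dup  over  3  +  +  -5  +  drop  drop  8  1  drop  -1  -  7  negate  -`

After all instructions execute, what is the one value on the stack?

16

7      -> [7]
dup    -> [7, 7]
over   -> [7, 7, 7]
3      -> [7, 7, 7, 3]
+      -> [7, 7, 10]
+      -> [7, 17]
-5     -> [7, 17, -5]
+      -> [7, 12]
drop   -> [7]
drop   -> []
8      -> [8]
1      -> [8, 1]
drop   -> [8]
-1     -> [8, -1]
-      -> [9]
7      -> [9, 7]
negate -> [9, -7]
-      -> [16]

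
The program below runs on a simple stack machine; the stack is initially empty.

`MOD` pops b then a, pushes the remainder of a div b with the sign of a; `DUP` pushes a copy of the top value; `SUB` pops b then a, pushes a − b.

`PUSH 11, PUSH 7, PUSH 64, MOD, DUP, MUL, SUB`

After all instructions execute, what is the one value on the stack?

-38

PUSH 11  [11]
PUSH 7   [11, 7]
PUSH 64  [11, 7, 64]
MOD      [11, 7]
DUP      [11, 7, 7]
MUL      [11, 49]
SUB      [-38]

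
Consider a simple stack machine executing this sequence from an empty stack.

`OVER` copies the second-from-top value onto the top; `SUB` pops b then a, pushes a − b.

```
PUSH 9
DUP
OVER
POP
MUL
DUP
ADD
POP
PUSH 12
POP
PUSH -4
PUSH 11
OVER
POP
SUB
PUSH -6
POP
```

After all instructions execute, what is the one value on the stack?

-15

PUSH 9  -> 9
DUP     -> 9 9
OVER    -> 9 9 9
POP     -> 9 9
MUL     -> 81
DUP     -> 81 81
ADD     -> 162
POP     -> (empty)
PUSH 12 -> 12
POP     -> (empty)
PUSH -4 -> -4
PUSH 11 -> -4 11
OVER    -> -4 11 -4
POP     -> -4 11
SUB     -> -15
PUSH -6 -> -15 -6
POP     -> -15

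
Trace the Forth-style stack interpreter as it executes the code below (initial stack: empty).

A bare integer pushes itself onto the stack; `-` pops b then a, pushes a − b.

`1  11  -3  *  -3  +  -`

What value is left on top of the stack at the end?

1   1
11  1 11
-3  1 11 -3
*   1 -33
-3  1 -33 -3
+   1 -36
-   37

37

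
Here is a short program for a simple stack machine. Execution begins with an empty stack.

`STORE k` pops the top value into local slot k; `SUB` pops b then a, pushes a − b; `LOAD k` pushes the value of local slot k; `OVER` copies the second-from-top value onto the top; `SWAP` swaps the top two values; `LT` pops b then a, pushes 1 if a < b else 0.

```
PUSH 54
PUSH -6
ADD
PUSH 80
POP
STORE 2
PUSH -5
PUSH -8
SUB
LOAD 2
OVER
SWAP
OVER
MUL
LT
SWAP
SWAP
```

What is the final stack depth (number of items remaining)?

PUSH 54 : 54
PUSH -6 : 54 -6
ADD     : 48
PUSH 80 : 48 80
POP     : 48
STORE 2 : (empty)
PUSH -5 : -5
PUSH -8 : -5 -8
SUB     : 3
LOAD 2  : 3 48
OVER    : 3 48 3
SWAP    : 3 3 48
OVER    : 3 3 48 3
MUL     : 3 3 144
LT      : 3 1
SWAP    : 1 3
SWAP    : 3 1

2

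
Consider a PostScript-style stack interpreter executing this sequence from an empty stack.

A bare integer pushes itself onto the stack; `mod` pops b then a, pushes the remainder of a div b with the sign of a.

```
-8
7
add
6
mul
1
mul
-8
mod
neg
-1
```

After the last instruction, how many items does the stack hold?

-8  : [-8]
7   : [-8, 7]
add : [-1]
6   : [-1, 6]
mul : [-6]
1   : [-6, 1]
mul : [-6]
-8  : [-6, -8]
mod : [-6]
neg : [6]
-1  : [6, -1]

2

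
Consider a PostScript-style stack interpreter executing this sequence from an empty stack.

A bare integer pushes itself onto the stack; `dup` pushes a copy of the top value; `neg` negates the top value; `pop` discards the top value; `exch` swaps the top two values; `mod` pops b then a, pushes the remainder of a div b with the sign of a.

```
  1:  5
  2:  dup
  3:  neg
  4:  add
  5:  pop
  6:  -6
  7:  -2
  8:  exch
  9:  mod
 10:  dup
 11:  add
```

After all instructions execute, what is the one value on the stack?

-4

5    → [5]
dup  → [5, 5]
neg  → [5, -5]
add  → [0]
pop  → []
-6   → [-6]
-2   → [-6, -2]
exch → [-2, -6]
mod  → [-2]
dup  → [-2, -2]
add  → [-4]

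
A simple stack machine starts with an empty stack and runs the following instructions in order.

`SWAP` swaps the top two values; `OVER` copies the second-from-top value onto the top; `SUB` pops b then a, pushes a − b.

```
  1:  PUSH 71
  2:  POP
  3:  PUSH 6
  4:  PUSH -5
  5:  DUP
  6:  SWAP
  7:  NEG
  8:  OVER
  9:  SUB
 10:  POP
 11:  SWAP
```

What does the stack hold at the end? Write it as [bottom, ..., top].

[-5, 6]

PUSH 71 : 71
POP     : (empty)
PUSH 6  : 6
PUSH -5 : 6 -5
DUP     : 6 -5 -5
SWAP    : 6 -5 -5
NEG     : 6 -5 5
OVER    : 6 -5 5 -5
SUB     : 6 -5 10
POP     : 6 -5
SWAP    : -5 6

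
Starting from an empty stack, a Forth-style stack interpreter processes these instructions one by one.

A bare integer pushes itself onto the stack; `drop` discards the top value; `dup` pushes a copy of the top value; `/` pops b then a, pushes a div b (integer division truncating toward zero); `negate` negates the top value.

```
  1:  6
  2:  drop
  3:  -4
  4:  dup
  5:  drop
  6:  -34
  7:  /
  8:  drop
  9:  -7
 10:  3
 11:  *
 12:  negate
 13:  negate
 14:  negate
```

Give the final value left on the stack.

21

6      -> 6
drop   -> (empty)
-4     -> -4
dup    -> -4 -4
drop   -> -4
-34    -> -4 -34
/      -> 0
drop   -> (empty)
-7     -> -7
3      -> -7 3
*      -> -21
negate -> 21
negate -> -21
negate -> 21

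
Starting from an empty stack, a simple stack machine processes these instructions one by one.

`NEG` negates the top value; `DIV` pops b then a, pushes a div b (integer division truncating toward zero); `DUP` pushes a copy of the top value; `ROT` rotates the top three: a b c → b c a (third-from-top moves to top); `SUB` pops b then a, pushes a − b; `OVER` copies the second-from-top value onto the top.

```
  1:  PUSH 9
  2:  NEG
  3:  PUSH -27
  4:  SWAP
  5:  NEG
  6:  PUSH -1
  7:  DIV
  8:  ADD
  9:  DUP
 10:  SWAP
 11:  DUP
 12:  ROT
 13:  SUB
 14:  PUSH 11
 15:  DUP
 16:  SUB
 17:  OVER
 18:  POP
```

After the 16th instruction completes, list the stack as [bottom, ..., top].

PUSH 9   -> [9]
NEG      -> [-9]
PUSH -27 -> [-9, -27]
SWAP     -> [-27, -9]
NEG      -> [-27, 9]
PUSH -1  -> [-27, 9, -1]
DIV      -> [-27, -9]
ADD      -> [-36]
DUP      -> [-36, -36]
SWAP     -> [-36, -36]
DUP      -> [-36, -36, -36]
ROT      -> [-36, -36, -36]
SUB      -> [-36, 0]
PUSH 11  -> [-36, 0, 11]
DUP      -> [-36, 0, 11, 11]
SUB      -> [-36, 0, 0]

[-36, 0, 0]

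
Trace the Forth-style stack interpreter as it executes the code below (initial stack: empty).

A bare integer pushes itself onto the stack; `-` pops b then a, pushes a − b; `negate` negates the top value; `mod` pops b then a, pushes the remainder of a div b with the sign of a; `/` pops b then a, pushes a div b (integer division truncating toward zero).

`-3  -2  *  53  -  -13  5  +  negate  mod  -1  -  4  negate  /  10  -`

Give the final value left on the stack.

-3     -> -3
-2     -> -3 -2
*      -> 6
53     -> 6 53
-      -> -47
-13    -> -47 -13
5      -> -47 -13 5
+      -> -47 -8
negate -> -47 8
mod    -> -7
-1     -> -7 -1
-      -> -6
4      -> -6 4
negate -> -6 -4
/      -> 1
10     -> 1 10
-      -> -9

-9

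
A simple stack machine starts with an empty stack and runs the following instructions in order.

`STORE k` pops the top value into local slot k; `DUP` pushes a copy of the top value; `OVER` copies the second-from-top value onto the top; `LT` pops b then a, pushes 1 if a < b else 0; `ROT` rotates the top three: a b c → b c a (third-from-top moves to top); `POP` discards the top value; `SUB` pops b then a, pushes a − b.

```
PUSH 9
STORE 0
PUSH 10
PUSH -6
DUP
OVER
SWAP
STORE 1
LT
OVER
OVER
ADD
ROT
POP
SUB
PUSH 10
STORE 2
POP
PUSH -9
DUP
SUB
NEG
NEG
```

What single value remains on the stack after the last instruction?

PUSH 9  : 9
STORE 0 : (empty)
PUSH 10 : 10
PUSH -6 : 10 -6
DUP     : 10 -6 -6
OVER    : 10 -6 -6 -6
SWAP    : 10 -6 -6 -6
STORE 1 : 10 -6 -6
LT      : 10 0
OVER    : 10 0 10
OVER    : 10 0 10 0
ADD     : 10 0 10
ROT     : 0 10 10
POP     : 0 10
SUB     : -10
PUSH 10 : -10 10
STORE 2 : -10
POP     : (empty)
PUSH -9 : -9
DUP     : -9 -9
SUB     : 0
NEG     : 0
NEG     : 0

0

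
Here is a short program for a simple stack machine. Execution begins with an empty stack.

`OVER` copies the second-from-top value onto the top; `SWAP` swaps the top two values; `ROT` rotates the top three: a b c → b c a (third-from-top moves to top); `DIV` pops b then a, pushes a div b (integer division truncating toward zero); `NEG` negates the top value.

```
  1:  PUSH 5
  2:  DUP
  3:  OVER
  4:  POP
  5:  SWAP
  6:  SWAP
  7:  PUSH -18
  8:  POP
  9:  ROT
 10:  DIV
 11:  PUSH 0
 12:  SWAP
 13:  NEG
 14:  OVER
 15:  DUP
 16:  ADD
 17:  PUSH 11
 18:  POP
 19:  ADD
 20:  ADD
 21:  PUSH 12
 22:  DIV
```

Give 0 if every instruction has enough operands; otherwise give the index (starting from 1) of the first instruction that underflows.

PUSH 5   -> [5]
DUP      -> [5, 5]
OVER     -> [5, 5, 5]
POP      -> [5, 5]
SWAP     -> [5, 5]
SWAP     -> [5, 5]
PUSH -18 -> [5, 5, -18]
POP      -> [5, 5]
ROT  — needs 3 operands, stack has 2 → underflow

9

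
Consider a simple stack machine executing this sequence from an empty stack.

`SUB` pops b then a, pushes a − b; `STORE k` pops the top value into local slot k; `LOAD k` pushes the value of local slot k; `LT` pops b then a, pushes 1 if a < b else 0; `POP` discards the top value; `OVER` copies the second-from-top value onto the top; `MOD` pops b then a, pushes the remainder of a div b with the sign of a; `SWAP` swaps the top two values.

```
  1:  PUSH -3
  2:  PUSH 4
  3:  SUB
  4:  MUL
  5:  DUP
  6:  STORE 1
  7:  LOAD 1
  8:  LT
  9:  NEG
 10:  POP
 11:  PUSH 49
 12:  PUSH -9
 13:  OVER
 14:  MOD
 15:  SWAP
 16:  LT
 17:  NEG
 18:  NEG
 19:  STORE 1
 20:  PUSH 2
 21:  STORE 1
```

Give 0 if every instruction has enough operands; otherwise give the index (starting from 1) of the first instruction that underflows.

4

PUSH -3 → -3
PUSH 4  → -3 4
SUB     → -7
MUL  — needs 2 operands, stack has 1 → underflow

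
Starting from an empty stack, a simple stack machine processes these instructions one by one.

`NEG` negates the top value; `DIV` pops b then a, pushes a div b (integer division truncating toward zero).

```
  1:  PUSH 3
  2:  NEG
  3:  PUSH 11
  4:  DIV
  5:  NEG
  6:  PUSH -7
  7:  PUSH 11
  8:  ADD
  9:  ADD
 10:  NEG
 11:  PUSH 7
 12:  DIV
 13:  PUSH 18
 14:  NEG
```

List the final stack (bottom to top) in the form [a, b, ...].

[0, -18]

PUSH 3   3
NEG      -3
PUSH 11  -3 11
DIV      0
NEG      0
PUSH -7  0 -7
PUSH 11  0 -7 11
ADD      0 4
ADD      4
NEG      -4
PUSH 7   -4 7
DIV      0
PUSH 18  0 18
NEG      0 -18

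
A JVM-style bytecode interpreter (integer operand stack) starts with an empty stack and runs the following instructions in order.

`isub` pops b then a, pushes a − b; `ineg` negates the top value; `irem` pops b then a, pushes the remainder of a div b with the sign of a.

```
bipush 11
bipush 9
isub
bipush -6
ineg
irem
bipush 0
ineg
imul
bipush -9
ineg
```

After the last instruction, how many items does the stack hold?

bipush 11  11
bipush 9   11 9
isub       2
bipush -6  2 -6
ineg       2 6
irem       2
bipush 0   2 0
ineg       2 0
imul       0
bipush -9  0 -9
ineg       0 9

2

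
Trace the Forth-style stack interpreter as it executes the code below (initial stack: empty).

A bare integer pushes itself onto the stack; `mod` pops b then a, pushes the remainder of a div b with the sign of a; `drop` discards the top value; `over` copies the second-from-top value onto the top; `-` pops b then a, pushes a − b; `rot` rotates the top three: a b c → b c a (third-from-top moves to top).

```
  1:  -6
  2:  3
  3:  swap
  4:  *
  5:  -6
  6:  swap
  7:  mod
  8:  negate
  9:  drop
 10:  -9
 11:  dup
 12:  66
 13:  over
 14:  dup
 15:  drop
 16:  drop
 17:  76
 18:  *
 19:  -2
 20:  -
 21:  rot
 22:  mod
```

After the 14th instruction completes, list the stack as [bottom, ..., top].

-6      [-6]
3       [-6, 3]
swap    [3, -6]
*       [-18]
-6      [-18, -6]
swap    [-6, -18]
mod     [-6]
negate  [6]
drop    []
-9      [-9]
dup     [-9, -9]
66      [-9, -9, 66]
over    [-9, -9, 66, -9]
dup     [-9, -9, 66, -9, -9]

[-9, -9, 66, -9, -9]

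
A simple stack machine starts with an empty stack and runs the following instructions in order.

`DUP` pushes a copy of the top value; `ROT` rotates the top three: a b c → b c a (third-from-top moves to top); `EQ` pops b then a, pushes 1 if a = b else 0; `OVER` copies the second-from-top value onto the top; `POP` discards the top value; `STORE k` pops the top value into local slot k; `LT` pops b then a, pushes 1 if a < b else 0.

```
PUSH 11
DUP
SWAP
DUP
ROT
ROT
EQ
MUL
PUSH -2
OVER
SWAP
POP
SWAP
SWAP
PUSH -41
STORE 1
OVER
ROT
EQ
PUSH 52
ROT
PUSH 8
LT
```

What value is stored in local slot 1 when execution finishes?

-41

PUSH 11  -> 11
DUP      -> 11 11
SWAP     -> 11 11
DUP      -> 11 11 11
ROT      -> 11 11 11
ROT      -> 11 11 11
EQ       -> 11 1
MUL      -> 11
PUSH -2  -> 11 -2
OVER     -> 11 -2 11
SWAP     -> 11 11 -2
POP      -> 11 11
SWAP     -> 11 11
SWAP     -> 11 11
PUSH -41 -> 11 11 -41
STORE 1  -> 11 11
OVER     -> 11 11 11
ROT      -> 11 11 11
EQ       -> 11 1
PUSH 52  -> 11 1 52
ROT      -> 1 52 11
PUSH 8   -> 1 52 11 8
LT       -> 1 52 0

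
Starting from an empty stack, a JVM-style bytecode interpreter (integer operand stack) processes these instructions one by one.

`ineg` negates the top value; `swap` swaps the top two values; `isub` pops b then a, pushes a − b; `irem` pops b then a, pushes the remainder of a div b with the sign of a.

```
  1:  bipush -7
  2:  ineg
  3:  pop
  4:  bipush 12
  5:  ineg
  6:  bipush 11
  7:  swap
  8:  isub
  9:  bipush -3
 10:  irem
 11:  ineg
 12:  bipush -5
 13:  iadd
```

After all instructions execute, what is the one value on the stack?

bipush -7 → -7
ineg      → 7
pop       → (empty)
bipush 12 → 12
ineg      → -12
bipush 11 → -12 11
swap      → 11 -12
isub      → 23
bipush -3 → 23 -3
irem      → 2
ineg      → -2
bipush -5 → -2 -5
iadd      → -7

-7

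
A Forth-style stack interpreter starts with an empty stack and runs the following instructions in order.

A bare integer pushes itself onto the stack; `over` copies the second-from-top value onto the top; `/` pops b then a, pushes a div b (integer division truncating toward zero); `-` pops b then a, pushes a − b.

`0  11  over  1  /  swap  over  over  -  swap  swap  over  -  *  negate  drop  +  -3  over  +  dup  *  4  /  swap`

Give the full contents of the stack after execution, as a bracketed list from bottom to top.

[2, 0]

0      -> 0
11     -> 0 11
over   -> 0 11 0
1      -> 0 11 0 1
/      -> 0 11 0
swap   -> 0 0 11
over   -> 0 0 11 0
over   -> 0 0 11 0 11
-      -> 0 0 11 -11
swap   -> 0 0 -11 11
swap   -> 0 0 11 -11
over   -> 0 0 11 -11 11
-      -> 0 0 11 -22
*      -> 0 0 -242
negate -> 0 0 242
drop   -> 0 0
+      -> 0
-3     -> 0 -3
over   -> 0 -3 0
+      -> 0 -3
dup    -> 0 -3 -3
*      -> 0 9
4      -> 0 9 4
/      -> 0 2
swap   -> 2 0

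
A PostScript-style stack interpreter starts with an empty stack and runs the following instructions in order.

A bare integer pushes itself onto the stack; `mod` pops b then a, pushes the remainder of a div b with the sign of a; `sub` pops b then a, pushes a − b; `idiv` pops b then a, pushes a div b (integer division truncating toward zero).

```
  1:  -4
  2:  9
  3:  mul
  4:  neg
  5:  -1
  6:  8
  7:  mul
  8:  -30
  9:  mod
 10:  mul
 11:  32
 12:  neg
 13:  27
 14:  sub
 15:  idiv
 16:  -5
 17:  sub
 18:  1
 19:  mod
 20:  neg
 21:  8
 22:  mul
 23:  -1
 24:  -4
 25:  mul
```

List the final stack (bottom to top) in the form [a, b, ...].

[0, 4]

-4   → -4
9    → -4 9
mul  → -36
neg  → 36
-1   → 36 -1
8    → 36 -1 8
mul  → 36 -8
-30  → 36 -8 -30
mod  → 36 -8
mul  → -288
32   → -288 32
neg  → -288 -32
27   → -288 -32 27
sub  → -288 -59
idiv → 4
-5   → 4 -5
sub  → 9
1    → 9 1
mod  → 0
neg  → 0
8    → 0 8
mul  → 0
-1   → 0 -1
-4   → 0 -1 -4
mul  → 0 4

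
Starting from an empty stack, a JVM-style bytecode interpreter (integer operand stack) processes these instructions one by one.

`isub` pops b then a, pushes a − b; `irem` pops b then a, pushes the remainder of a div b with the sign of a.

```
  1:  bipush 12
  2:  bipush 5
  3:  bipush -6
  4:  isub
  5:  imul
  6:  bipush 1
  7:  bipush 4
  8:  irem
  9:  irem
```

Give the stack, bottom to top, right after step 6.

bipush 12 -> 12
bipush 5  -> 12 5
bipush -6 -> 12 5 -6
isub      -> 12 11
imul      -> 132
bipush 1  -> 132 1

[132, 1]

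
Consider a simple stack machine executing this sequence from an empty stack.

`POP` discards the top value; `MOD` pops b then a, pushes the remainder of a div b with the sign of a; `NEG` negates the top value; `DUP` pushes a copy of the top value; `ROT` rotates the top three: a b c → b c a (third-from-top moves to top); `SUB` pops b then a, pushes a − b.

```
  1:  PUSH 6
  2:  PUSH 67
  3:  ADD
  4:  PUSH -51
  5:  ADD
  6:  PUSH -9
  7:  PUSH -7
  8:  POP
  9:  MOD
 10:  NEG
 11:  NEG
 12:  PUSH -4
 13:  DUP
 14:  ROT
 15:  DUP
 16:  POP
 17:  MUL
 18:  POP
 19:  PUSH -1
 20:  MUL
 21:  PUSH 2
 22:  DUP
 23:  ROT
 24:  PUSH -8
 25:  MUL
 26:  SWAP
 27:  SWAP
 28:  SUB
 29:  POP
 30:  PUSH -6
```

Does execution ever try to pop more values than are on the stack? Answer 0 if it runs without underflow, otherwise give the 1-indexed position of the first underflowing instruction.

0

PUSH 6   : 6
PUSH 67  : 6 67
ADD      : 73
PUSH -51 : 73 -51
ADD      : 22
PUSH -9  : 22 -9
PUSH -7  : 22 -9 -7
POP      : 22 -9
MOD      : 4
NEG      : -4
NEG      : 4
PUSH -4  : 4 -4
DUP      : 4 -4 -4
ROT      : -4 -4 4
DUP      : -4 -4 4 4
POP      : -4 -4 4
MUL      : -4 -16
POP      : -4
PUSH -1  : -4 -1
MUL      : 4
PUSH 2   : 4 2
DUP      : 4 2 2
ROT      : 2 2 4
PUSH -8  : 2 2 4 -8
MUL      : 2 2 -32
SWAP     : 2 -32 2
SWAP     : 2 2 -32
SUB      : 2 34
POP      : 2
PUSH -6  : 2 -6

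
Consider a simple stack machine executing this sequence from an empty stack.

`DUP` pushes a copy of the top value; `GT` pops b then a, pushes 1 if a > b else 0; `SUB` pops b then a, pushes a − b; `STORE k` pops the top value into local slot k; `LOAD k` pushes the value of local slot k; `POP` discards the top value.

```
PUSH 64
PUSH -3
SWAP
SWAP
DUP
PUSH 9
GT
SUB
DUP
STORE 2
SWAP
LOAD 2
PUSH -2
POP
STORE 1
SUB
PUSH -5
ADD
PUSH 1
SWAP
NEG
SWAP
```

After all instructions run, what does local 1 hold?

-3

PUSH 64 : 64
PUSH -3 : 64 -3
SWAP    : -3 64
SWAP    : 64 -3
DUP     : 64 -3 -3
PUSH 9  : 64 -3 -3 9
GT      : 64 -3 0
SUB     : 64 -3
DUP     : 64 -3 -3
STORE 2 : 64 -3
SWAP    : -3 64
LOAD 2  : -3 64 -3
PUSH -2 : -3 64 -3 -2
POP     : -3 64 -3
STORE 1 : -3 64
SUB     : -67
PUSH -5 : -67 -5
ADD     : -72
PUSH 1  : -72 1
SWAP    : 1 -72
NEG     : 1 72
SWAP    : 72 1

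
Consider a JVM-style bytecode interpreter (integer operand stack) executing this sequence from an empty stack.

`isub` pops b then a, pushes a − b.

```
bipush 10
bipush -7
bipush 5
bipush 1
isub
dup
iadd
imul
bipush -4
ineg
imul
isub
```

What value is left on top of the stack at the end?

bipush 10 -> 10
bipush -7 -> 10 -7
bipush 5  -> 10 -7 5
bipush 1  -> 10 -7 5 1
isub      -> 10 -7 4
dup       -> 10 -7 4 4
iadd      -> 10 -7 8
imul      -> 10 -56
bipush -4 -> 10 -56 -4
ineg      -> 10 -56 4
imul      -> 10 -224
isub      -> 234

234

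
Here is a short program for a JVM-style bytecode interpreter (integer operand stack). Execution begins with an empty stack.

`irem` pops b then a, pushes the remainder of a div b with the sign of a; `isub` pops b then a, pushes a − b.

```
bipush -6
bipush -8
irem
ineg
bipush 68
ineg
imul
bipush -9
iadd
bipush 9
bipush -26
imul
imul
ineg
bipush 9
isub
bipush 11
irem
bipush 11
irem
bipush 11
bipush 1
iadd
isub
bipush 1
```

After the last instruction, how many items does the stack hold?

bipush -6   [-6]
bipush -8   [-6, -8]
irem        [-6]
ineg        [6]
bipush 68   [6, 68]
ineg        [6, -68]
imul        [-408]
bipush -9   [-408, -9]
iadd        [-417]
bipush 9    [-417, 9]
bipush -26  [-417, 9, -26]
imul        [-417, -234]
imul        [97578]
ineg        [-97578]
bipush 9    [-97578, 9]
isub        [-97587]
bipush 11   [-97587, 11]
irem        [-6]
bipush 11   [-6, 11]
irem        [-6]
bipush 11   [-6, 11]
bipush 1    [-6, 11, 1]
iadd        [-6, 12]
isub        [-18]
bipush 1    [-18, 1]

2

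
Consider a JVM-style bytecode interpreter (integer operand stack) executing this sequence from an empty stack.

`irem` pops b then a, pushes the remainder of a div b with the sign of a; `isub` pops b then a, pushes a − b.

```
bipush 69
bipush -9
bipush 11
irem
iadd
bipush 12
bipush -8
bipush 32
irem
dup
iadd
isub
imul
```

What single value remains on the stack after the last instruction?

bipush 69 → [69]
bipush -9 → [69, -9]
bipush 11 → [69, -9, 11]
irem      → [69, -9]
iadd      → [60]
bipush 12 → [60, 12]
bipush -8 → [60, 12, -8]
bipush 32 → [60, 12, -8, 32]
irem      → [60, 12, -8]
dup       → [60, 12, -8, -8]
iadd      → [60, 12, -16]
isub      → [60, 28]
imul      → [1680]

1680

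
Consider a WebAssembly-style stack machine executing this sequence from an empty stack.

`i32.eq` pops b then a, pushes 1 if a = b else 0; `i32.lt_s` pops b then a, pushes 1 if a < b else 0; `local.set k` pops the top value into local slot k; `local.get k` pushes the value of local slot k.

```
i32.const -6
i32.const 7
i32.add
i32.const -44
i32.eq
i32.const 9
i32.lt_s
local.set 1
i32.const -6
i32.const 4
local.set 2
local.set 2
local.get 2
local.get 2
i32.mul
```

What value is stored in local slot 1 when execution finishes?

i32.const -6   [-6]
i32.const 7    [-6, 7]
i32.add        [1]
i32.const -44  [1, -44]
i32.eq         [0]
i32.const 9    [0, 9]
i32.lt_s       [1]
local.set 1    []
i32.const -6   [-6]
i32.const 4    [-6, 4]
local.set 2    [-6]
local.set 2    []
local.get 2    [-6]
local.get 2    [-6, -6]
i32.mul        [36]

1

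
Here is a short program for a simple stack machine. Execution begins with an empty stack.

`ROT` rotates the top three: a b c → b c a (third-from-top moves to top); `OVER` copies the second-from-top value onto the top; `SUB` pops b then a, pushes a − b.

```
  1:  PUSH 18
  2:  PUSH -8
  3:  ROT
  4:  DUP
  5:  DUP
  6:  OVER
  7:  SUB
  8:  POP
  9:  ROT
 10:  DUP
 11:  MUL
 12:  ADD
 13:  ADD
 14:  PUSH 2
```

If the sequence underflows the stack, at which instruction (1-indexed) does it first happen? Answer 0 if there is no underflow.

PUSH 18 → 18
PUSH -8 → 18 -8
ROT  — needs 3 operands, stack has 2 → underflow

3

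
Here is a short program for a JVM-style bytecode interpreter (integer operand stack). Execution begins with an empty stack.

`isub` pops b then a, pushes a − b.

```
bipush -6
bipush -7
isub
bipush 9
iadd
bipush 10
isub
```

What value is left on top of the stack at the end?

0

bipush -6  [-6]
bipush -7  [-6, -7]
isub       [1]
bipush 9   [1, 9]
iadd       [10]
bipush 10  [10, 10]
isub       [0]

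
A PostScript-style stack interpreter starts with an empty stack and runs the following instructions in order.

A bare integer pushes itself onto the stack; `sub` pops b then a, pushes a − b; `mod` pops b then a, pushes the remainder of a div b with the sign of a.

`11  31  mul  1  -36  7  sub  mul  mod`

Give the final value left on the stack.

11   [11]
31   [11, 31]
mul  [341]
1    [341, 1]
-36  [341, 1, -36]
7    [341, 1, -36, 7]
sub  [341, 1, -43]
mul  [341, -43]
mod  [40]

40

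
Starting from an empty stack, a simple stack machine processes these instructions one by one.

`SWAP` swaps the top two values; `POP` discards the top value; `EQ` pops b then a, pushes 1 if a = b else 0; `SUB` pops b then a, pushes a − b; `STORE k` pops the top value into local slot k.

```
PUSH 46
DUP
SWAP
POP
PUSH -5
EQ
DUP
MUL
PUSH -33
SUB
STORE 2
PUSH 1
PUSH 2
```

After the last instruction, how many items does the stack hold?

PUSH 46  -> [46]
DUP      -> [46, 46]
SWAP     -> [46, 46]
POP      -> [46]
PUSH -5  -> [46, -5]
EQ       -> [0]
DUP      -> [0, 0]
MUL      -> [0]
PUSH -33 -> [0, -33]
SUB      -> [33]
STORE 2  -> []
PUSH 1   -> [1]
PUSH 2   -> [1, 2]

2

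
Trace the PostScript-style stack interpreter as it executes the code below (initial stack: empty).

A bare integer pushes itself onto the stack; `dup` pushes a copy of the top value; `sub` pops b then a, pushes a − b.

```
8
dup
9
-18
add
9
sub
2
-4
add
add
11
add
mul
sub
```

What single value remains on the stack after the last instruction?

80

8   -> [8]
dup -> [8, 8]
9   -> [8, 8, 9]
-18 -> [8, 8, 9, -18]
add -> [8, 8, -9]
9   -> [8, 8, -9, 9]
sub -> [8, 8, -18]
2   -> [8, 8, -18, 2]
-4  -> [8, 8, -18, 2, -4]
add -> [8, 8, -18, -2]
add -> [8, 8, -20]
11  -> [8, 8, -20, 11]
add -> [8, 8, -9]
mul -> [8, -72]
sub -> [80]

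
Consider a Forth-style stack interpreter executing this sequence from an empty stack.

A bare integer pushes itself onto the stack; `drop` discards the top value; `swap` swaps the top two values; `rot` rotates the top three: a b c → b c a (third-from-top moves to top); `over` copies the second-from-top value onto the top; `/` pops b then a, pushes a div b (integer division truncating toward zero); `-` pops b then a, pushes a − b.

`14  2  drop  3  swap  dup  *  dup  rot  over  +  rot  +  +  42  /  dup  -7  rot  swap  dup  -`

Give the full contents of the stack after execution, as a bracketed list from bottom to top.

14   → [14]
2    → [14, 2]
drop → [14]
3    → [14, 3]
swap → [3, 14]
dup  → [3, 14, 14]
*    → [3, 196]
dup  → [3, 196, 196]
rot  → [196, 196, 3]
over → [196, 196, 3, 196]
+    → [196, 196, 199]
rot  → [196, 199, 196]
+    → [196, 395]
+    → [591]
42   → [591, 42]
/    → [14]
dup  → [14, 14]
-7   → [14, 14, -7]
rot  → [14, -7, 14]
swap → [14, 14, -7]
dup  → [14, 14, -7, -7]
-    → [14, 14, 0]

[14, 14, 0]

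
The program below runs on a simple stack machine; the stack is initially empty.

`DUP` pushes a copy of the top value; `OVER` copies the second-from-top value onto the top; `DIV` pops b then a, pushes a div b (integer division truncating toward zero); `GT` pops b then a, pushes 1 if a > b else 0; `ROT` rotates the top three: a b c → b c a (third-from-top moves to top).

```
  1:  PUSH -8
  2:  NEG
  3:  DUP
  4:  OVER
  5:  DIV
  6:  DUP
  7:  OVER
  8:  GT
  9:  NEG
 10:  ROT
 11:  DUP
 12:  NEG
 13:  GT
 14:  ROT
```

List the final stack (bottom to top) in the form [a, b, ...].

PUSH -8  -8
NEG      8
DUP      8 8
OVER     8 8 8
DIV      8 1
DUP      8 1 1
OVER     8 1 1 1
GT       8 1 0
NEG      8 1 0
ROT      1 0 8
DUP      1 0 8 8
NEG      1 0 8 -8
GT       1 0 1
ROT      0 1 1

[0, 1, 1]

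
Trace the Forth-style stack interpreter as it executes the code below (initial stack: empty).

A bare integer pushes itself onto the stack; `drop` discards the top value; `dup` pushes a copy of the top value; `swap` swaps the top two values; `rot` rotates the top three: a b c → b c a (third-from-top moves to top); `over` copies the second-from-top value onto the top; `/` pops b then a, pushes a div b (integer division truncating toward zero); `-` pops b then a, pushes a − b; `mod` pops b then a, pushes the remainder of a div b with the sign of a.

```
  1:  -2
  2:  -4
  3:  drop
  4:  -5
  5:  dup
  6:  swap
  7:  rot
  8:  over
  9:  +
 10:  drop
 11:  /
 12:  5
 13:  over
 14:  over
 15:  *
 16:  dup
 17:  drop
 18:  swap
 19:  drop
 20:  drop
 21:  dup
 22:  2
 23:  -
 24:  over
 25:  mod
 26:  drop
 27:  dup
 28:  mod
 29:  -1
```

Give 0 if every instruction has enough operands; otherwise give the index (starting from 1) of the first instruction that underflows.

0

-2    -2
-4    -2 -4
drop  -2
-5    -2 -5
dup   -2 -5 -5
swap  -2 -5 -5
rot   -5 -5 -2
over  -5 -5 -2 -5
+     -5 -5 -7
drop  -5 -5
/     1
5     1 5
over  1 5 1
over  1 5 1 5
*     1 5 5
dup   1 5 5 5
drop  1 5 5
swap  1 5 5
drop  1 5
drop  1
dup   1 1
2     1 1 2
-     1 -1
over  1 -1 1
mod   1 0
drop  1
dup   1 1
mod   0
-1    0 -1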